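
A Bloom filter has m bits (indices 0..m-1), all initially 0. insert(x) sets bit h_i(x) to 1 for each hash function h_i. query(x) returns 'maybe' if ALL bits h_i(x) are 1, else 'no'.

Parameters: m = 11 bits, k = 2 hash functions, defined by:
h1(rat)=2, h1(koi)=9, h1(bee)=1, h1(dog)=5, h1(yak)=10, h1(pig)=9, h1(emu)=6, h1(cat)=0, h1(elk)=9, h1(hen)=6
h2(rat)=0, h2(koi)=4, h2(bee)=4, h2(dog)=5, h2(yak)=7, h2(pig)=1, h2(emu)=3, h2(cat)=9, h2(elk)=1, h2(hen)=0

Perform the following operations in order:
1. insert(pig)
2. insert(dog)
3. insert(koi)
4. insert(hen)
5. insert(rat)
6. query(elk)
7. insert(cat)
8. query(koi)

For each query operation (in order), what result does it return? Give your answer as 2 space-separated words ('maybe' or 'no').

Answer: maybe maybe

Derivation:
Start: bits=00000000000
Op 1: insert pig -> sets bits 1 9 -> bits=01000000010
Op 2: insert dog -> sets bits 5 -> bits=01000100010
Op 3: insert koi -> sets bits 4 9 -> bits=01001100010
Op 4: insert hen -> sets bits 0 6 -> bits=11001110010
Op 5: insert rat -> sets bits 0 2 -> bits=11101110010
Op 6: query elk -> checks bit1=1, bit9=1 (all 1) -> maybe
Op 7: insert cat -> sets bits 0 9 -> bits=11101110010
Op 8: query koi -> checks bit4=1, bit9=1 (all 1) -> maybe
Query results in order: maybe maybe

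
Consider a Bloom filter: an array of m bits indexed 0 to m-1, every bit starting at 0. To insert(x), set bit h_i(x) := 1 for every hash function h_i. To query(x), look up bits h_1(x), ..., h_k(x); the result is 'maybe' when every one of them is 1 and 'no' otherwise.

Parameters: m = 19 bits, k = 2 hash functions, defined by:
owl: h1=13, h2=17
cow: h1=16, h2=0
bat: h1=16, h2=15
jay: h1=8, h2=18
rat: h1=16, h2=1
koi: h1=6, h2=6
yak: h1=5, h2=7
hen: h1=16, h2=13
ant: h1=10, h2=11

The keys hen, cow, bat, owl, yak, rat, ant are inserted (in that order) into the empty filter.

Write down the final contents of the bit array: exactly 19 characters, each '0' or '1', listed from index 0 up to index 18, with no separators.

Start: bits=0000000000000000000
After insert 'hen': sets bits 13 16 -> bits=0000000000000100100
After insert 'cow': sets bits 0 16 -> bits=1000000000000100100
After insert 'bat': sets bits 15 16 -> bits=1000000000000101100
After insert 'owl': sets bits 13 17 -> bits=1000000000000101110
After insert 'yak': sets bits 5 7 -> bits=1000010100000101110
After insert 'rat': sets bits 1 16 -> bits=1100010100000101110
After insert 'ant': sets bits 10 11 -> bits=1100010100110101110

Answer: 1100010100110101110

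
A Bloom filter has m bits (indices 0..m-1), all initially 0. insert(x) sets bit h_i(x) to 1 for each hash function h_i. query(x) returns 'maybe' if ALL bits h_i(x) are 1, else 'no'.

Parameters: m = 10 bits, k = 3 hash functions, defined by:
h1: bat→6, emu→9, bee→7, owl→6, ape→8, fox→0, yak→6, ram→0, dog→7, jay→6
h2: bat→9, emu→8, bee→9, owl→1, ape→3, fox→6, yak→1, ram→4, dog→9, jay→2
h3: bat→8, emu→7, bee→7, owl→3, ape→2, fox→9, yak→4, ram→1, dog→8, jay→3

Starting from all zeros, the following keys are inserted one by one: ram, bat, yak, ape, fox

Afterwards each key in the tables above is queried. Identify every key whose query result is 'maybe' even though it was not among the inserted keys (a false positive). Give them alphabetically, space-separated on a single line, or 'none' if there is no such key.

Answer: jay owl

Derivation:
Start: bits=0000000000
After insert 'ram': sets bits 0 1 4 -> bits=1100100000
After insert 'bat': sets bits 6 8 9 -> bits=1100101011
After insert 'yak': sets bits 1 4 6 -> bits=1100101011
After insert 'ape': sets bits 2 3 8 -> bits=1111101011
After insert 'fox': sets bits 0 6 9 -> bits=1111101011
Not inserted: bee dog emu jay owl — query each against bits=1111101011:
query bee: checks bit7=0, bit9=1 (has a 0) -> no => not a false positive
query dog: checks bit7=0, bit8=1, bit9=1 (has a 0) -> no => not a false positive
query emu: checks bit7=0, bit8=1, bit9=1 (has a 0) -> no => not a false positive
query jay: checks bit2=1, bit3=1, bit6=1 (all 1) -> maybe => FALSE POSITIVE
query owl: checks bit1=1, bit3=1, bit6=1 (all 1) -> maybe => FALSE POSITIVE
False positives (alphabetical): jay owl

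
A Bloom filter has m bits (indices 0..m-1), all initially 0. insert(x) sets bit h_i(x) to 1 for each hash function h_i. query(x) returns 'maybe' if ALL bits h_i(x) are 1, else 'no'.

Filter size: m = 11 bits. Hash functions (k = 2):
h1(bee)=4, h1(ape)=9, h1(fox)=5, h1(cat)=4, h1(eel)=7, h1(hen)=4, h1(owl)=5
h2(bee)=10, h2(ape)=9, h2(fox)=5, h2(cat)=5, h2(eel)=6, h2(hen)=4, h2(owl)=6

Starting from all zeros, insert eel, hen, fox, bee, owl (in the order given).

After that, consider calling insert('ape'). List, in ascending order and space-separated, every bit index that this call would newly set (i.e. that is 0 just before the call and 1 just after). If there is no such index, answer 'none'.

Answer: 9

Derivation:
Start: bits=00000000000
After insert 'eel': sets bits 6 7 -> bits=00000011000
After insert 'hen': sets bits 4 -> bits=00001011000
After insert 'fox': sets bits 5 -> bits=00001111000
After insert 'bee': sets bits 4 10 -> bits=00001111001
After insert 'owl': sets bits 5 6 -> bits=00001111001
insert 'ape' would touch bits 9; currently bit9=0
Bits that are 0 among those (would change 0->1): 9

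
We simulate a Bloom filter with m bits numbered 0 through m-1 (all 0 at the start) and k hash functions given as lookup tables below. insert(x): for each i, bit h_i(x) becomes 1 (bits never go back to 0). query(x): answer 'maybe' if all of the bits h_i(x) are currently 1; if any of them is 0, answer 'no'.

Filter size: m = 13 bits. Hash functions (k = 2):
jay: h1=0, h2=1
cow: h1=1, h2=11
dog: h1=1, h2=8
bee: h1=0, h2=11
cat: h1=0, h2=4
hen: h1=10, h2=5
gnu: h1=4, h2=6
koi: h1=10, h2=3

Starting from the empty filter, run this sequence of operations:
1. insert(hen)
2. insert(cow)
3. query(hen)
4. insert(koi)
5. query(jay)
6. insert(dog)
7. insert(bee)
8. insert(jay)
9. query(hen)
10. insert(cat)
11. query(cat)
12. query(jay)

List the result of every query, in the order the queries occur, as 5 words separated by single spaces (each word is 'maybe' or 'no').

Start: bits=0000000000000
Op 1: insert hen -> sets bits 5 10 -> bits=0000010000100
Op 2: insert cow -> sets bits 1 11 -> bits=0100010000110
Op 3: query hen -> checks bit5=1, bit10=1 (all 1) -> maybe
Op 4: insert koi -> sets bits 3 10 -> bits=0101010000110
Op 5: query jay -> checks bit0=0, bit1=1 (has a 0) -> no
Op 6: insert dog -> sets bits 1 8 -> bits=0101010010110
Op 7: insert bee -> sets bits 0 11 -> bits=1101010010110
Op 8: insert jay -> sets bits 0 1 -> bits=1101010010110
Op 9: query hen -> checks bit5=1, bit10=1 (all 1) -> maybe
Op 10: insert cat -> sets bits 0 4 -> bits=1101110010110
Op 11: query cat -> checks bit0=1, bit4=1 (all 1) -> maybe
Op 12: query jay -> checks bit0=1, bit1=1 (all 1) -> maybe
Query results in order: maybe no maybe maybe maybe

Answer: maybe no maybe maybe maybe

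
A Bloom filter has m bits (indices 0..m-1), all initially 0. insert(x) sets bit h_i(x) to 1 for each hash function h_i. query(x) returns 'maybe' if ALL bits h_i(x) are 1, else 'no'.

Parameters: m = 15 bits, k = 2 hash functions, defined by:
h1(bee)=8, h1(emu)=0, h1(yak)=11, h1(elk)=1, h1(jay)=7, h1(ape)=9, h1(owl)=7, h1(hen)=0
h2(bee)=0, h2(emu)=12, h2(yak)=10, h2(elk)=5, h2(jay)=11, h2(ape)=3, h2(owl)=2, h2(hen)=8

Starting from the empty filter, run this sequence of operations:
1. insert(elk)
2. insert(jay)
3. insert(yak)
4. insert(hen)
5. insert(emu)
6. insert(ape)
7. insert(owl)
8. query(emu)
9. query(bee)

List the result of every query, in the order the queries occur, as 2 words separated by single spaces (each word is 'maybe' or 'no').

Start: bits=000000000000000
Op 1: insert elk -> sets bits 1 5 -> bits=010001000000000
Op 2: insert jay -> sets bits 7 11 -> bits=010001010001000
Op 3: insert yak -> sets bits 10 11 -> bits=010001010011000
Op 4: insert hen -> sets bits 0 8 -> bits=110001011011000
Op 5: insert emu -> sets bits 0 12 -> bits=110001011011100
Op 6: insert ape -> sets bits 3 9 -> bits=110101011111100
Op 7: insert owl -> sets bits 2 7 -> bits=111101011111100
Op 8: query emu -> checks bit0=1, bit12=1 (all 1) -> maybe
Op 9: query bee -> checks bit0=1, bit8=1 (all 1) -> maybe
Query results in order: maybe maybe

Answer: maybe maybe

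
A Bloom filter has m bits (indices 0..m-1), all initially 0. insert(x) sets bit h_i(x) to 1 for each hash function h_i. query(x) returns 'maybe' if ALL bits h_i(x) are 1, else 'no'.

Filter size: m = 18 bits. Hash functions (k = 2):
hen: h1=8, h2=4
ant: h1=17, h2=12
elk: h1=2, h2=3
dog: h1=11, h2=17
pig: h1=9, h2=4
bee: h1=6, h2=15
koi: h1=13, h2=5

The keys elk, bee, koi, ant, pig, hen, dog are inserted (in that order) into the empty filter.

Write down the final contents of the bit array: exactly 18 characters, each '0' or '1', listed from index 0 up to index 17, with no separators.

Answer: 001111101101110101

Derivation:
Start: bits=000000000000000000
After insert 'elk': sets bits 2 3 -> bits=001100000000000000
After insert 'bee': sets bits 6 15 -> bits=001100100000000100
After insert 'koi': sets bits 5 13 -> bits=001101100000010100
After insert 'ant': sets bits 12 17 -> bits=001101100000110101
After insert 'pig': sets bits 4 9 -> bits=001111100100110101
After insert 'hen': sets bits 4 8 -> bits=001111101100110101
After insert 'dog': sets bits 11 17 -> bits=001111101101110101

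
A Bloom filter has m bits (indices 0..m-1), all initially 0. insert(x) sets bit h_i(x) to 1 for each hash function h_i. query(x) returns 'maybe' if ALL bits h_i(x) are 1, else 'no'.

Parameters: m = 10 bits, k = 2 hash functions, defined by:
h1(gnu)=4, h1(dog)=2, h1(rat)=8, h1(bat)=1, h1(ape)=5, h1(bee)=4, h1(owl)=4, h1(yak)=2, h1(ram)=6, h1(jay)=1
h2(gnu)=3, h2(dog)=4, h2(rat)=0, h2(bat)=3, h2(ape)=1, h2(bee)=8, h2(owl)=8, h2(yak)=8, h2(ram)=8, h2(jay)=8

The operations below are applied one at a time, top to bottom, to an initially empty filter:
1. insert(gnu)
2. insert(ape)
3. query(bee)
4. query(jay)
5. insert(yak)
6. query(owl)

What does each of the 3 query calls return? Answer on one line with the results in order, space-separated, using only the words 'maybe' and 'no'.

Answer: no no maybe

Derivation:
Start: bits=0000000000
Op 1: insert gnu -> sets bits 3 4 -> bits=0001100000
Op 2: insert ape -> sets bits 1 5 -> bits=0101110000
Op 3: query bee -> checks bit4=1, bit8=0 (has a 0) -> no
Op 4: query jay -> checks bit1=1, bit8=0 (has a 0) -> no
Op 5: insert yak -> sets bits 2 8 -> bits=0111110010
Op 6: query owl -> checks bit4=1, bit8=1 (all 1) -> maybe
Query results in order: no no maybe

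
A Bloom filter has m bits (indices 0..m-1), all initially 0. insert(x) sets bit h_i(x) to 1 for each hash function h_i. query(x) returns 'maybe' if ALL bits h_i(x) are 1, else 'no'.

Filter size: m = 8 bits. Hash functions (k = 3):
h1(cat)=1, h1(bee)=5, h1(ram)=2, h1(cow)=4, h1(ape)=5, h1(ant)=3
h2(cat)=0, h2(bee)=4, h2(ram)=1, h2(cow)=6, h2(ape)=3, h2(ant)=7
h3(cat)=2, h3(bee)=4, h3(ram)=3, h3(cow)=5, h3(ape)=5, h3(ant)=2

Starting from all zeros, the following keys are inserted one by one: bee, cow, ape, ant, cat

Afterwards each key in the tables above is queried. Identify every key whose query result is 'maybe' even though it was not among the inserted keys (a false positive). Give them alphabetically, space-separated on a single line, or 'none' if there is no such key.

Answer: ram

Derivation:
Start: bits=00000000
After insert 'bee': sets bits 4 5 -> bits=00001100
After insert 'cow': sets bits 4 5 6 -> bits=00001110
After insert 'ape': sets bits 3 5 -> bits=00011110
After insert 'ant': sets bits 2 3 7 -> bits=00111111
After insert 'cat': sets bits 0 1 2 -> bits=11111111
Not inserted: ram — query each against bits=11111111:
query ram: checks bit1=1, bit2=1, bit3=1 (all 1) -> maybe => FALSE POSITIVE
False positives (alphabetical): ram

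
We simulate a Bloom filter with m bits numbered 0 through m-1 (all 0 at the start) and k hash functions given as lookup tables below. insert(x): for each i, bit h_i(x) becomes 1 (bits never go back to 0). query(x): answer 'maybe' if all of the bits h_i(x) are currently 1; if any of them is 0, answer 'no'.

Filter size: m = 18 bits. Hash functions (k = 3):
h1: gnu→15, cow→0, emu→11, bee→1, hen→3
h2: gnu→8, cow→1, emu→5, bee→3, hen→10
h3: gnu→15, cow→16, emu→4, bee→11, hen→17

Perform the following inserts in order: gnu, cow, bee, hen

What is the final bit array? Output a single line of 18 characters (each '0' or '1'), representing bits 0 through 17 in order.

Start: bits=000000000000000000
After insert 'gnu': sets bits 8 15 -> bits=000000001000000100
After insert 'cow': sets bits 0 1 16 -> bits=110000001000000110
After insert 'bee': sets bits 1 3 11 -> bits=110100001001000110
After insert 'hen': sets bits 3 10 17 -> bits=110100001011000111

Answer: 110100001011000111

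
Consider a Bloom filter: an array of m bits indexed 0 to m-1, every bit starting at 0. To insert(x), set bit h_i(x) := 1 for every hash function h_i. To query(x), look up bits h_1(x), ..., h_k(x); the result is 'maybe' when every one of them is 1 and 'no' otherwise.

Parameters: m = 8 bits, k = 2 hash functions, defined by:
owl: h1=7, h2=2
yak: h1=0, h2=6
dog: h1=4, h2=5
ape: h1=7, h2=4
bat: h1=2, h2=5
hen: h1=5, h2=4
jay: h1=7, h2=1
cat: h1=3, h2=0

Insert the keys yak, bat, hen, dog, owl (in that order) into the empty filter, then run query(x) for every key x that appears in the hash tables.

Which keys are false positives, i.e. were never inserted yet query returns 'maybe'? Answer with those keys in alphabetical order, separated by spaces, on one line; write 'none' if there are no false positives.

Answer: ape

Derivation:
Start: bits=00000000
After insert 'yak': sets bits 0 6 -> bits=10000010
After insert 'bat': sets bits 2 5 -> bits=10100110
After insert 'hen': sets bits 4 5 -> bits=10101110
After insert 'dog': sets bits 4 5 -> bits=10101110
After insert 'owl': sets bits 2 7 -> bits=10101111
Not inserted: ape cat jay — query each against bits=10101111:
query ape: checks bit4=1, bit7=1 (all 1) -> maybe => FALSE POSITIVE
query cat: checks bit0=1, bit3=0 (has a 0) -> no => not a false positive
query jay: checks bit1=0, bit7=1 (has a 0) -> no => not a false positive
False positives (alphabetical): ape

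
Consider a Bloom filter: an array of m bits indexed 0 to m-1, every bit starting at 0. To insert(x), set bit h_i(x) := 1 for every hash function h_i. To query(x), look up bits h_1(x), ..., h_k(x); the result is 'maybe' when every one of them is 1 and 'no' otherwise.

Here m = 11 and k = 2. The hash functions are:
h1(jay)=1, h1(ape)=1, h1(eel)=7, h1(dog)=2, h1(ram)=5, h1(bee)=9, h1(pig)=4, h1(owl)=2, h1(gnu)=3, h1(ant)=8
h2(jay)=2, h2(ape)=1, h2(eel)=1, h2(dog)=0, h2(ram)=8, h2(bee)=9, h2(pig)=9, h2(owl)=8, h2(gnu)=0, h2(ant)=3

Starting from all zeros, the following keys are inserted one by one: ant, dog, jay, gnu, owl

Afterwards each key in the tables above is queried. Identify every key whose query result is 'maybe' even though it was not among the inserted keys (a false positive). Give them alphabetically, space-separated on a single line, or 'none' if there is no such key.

Start: bits=00000000000
After insert 'ant': sets bits 3 8 -> bits=00010000100
After insert 'dog': sets bits 0 2 -> bits=10110000100
After insert 'jay': sets bits 1 2 -> bits=11110000100
After insert 'gnu': sets bits 0 3 -> bits=11110000100
After insert 'owl': sets bits 2 8 -> bits=11110000100
Not inserted: ape bee eel pig ram — query each against bits=11110000100:
query ape: checks bit1=1 (all 1) -> maybe => FALSE POSITIVE
query bee: checks bit9=0 (has a 0) -> no => not a false positive
query eel: checks bit1=1, bit7=0 (has a 0) -> no => not a false positive
query pig: checks bit4=0, bit9=0 (has a 0) -> no => not a false positive
query ram: checks bit5=0, bit8=1 (has a 0) -> no => not a false positive
False positives (alphabetical): ape

Answer: ape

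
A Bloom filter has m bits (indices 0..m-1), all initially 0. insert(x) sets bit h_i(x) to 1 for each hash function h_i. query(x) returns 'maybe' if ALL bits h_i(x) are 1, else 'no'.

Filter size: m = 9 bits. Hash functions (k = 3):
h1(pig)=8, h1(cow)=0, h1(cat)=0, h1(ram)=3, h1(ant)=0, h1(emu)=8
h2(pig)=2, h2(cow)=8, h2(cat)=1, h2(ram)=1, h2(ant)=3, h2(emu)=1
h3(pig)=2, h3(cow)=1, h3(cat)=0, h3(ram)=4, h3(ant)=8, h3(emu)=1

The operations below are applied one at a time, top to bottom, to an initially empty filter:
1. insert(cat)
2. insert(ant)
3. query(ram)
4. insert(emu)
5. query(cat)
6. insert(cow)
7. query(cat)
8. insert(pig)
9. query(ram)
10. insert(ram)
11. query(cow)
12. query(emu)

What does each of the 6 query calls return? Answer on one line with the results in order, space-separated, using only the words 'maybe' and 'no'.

Answer: no maybe maybe no maybe maybe

Derivation:
Start: bits=000000000
Op 1: insert cat -> sets bits 0 1 -> bits=110000000
Op 2: insert ant -> sets bits 0 3 8 -> bits=110100001
Op 3: query ram -> checks bit1=1, bit3=1, bit4=0 (has a 0) -> no
Op 4: insert emu -> sets bits 1 8 -> bits=110100001
Op 5: query cat -> checks bit0=1, bit1=1 (all 1) -> maybe
Op 6: insert cow -> sets bits 0 1 8 -> bits=110100001
Op 7: query cat -> checks bit0=1, bit1=1 (all 1) -> maybe
Op 8: insert pig -> sets bits 2 8 -> bits=111100001
Op 9: query ram -> checks bit1=1, bit3=1, bit4=0 (has a 0) -> no
Op 10: insert ram -> sets bits 1 3 4 -> bits=111110001
Op 11: query cow -> checks bit0=1, bit1=1, bit8=1 (all 1) -> maybe
Op 12: query emu -> checks bit1=1, bit8=1 (all 1) -> maybe
Query results in order: no maybe maybe no maybe maybe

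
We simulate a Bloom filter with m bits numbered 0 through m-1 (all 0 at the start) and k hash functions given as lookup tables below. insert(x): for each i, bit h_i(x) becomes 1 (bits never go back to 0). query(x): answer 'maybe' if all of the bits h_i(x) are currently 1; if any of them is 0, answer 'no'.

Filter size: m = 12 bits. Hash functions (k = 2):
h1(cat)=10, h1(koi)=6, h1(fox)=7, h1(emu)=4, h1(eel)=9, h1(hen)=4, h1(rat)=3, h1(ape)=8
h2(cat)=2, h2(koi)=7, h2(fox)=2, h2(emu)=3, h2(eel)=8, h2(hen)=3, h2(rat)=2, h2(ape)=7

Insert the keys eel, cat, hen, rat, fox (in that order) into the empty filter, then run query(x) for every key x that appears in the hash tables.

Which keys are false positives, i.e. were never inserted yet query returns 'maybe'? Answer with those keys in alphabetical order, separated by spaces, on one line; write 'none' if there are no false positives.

Answer: ape emu

Derivation:
Start: bits=000000000000
After insert 'eel': sets bits 8 9 -> bits=000000001100
After insert 'cat': sets bits 2 10 -> bits=001000001110
After insert 'hen': sets bits 3 4 -> bits=001110001110
After insert 'rat': sets bits 2 3 -> bits=001110001110
After insert 'fox': sets bits 2 7 -> bits=001110011110
Not inserted: ape emu koi — query each against bits=001110011110:
query ape: checks bit7=1, bit8=1 (all 1) -> maybe => FALSE POSITIVE
query emu: checks bit3=1, bit4=1 (all 1) -> maybe => FALSE POSITIVE
query koi: checks bit6=0, bit7=1 (has a 0) -> no => not a false positive
False positives (alphabetical): ape emu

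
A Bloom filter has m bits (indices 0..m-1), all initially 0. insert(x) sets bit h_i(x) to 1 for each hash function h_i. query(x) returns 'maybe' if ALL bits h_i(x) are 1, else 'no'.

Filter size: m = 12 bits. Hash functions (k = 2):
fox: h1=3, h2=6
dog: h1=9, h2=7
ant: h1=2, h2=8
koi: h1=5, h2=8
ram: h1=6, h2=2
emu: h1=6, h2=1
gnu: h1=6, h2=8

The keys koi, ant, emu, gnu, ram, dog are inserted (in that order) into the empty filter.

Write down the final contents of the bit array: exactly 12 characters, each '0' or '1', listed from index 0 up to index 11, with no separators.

Answer: 011001111100

Derivation:
Start: bits=000000000000
After insert 'koi': sets bits 5 8 -> bits=000001001000
After insert 'ant': sets bits 2 8 -> bits=001001001000
After insert 'emu': sets bits 1 6 -> bits=011001101000
After insert 'gnu': sets bits 6 8 -> bits=011001101000
After insert 'ram': sets bits 2 6 -> bits=011001101000
After insert 'dog': sets bits 7 9 -> bits=011001111100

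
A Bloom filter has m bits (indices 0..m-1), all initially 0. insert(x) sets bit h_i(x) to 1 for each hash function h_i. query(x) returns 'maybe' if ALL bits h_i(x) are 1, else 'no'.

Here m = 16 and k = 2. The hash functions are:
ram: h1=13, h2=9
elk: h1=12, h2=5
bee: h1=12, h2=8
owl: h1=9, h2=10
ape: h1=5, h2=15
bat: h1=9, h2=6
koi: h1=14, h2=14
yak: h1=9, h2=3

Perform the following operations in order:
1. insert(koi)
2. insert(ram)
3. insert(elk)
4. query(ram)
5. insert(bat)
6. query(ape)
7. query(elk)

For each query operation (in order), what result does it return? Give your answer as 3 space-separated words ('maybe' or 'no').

Start: bits=0000000000000000
Op 1: insert koi -> sets bits 14 -> bits=0000000000000010
Op 2: insert ram -> sets bits 9 13 -> bits=0000000001000110
Op 3: insert elk -> sets bits 5 12 -> bits=0000010001001110
Op 4: query ram -> checks bit9=1, bit13=1 (all 1) -> maybe
Op 5: insert bat -> sets bits 6 9 -> bits=0000011001001110
Op 6: query ape -> checks bit5=1, bit15=0 (has a 0) -> no
Op 7: query elk -> checks bit5=1, bit12=1 (all 1) -> maybe
Query results in order: maybe no maybe

Answer: maybe no maybe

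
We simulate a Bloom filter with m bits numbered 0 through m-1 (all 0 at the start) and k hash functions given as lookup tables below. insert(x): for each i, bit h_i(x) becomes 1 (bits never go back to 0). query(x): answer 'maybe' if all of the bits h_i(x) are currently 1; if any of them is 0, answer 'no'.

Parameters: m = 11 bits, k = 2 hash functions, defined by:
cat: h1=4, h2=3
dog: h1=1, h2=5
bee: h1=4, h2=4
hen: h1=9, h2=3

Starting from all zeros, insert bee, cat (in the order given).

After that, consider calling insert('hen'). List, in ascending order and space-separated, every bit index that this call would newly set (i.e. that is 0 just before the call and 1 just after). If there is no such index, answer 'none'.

Answer: 9

Derivation:
Start: bits=00000000000
After insert 'bee': sets bits 4 -> bits=00001000000
After insert 'cat': sets bits 3 4 -> bits=00011000000
insert 'hen' would touch bits 3 9; currently bit3=1, bit9=0
Bits that are 0 among those (would change 0->1): 9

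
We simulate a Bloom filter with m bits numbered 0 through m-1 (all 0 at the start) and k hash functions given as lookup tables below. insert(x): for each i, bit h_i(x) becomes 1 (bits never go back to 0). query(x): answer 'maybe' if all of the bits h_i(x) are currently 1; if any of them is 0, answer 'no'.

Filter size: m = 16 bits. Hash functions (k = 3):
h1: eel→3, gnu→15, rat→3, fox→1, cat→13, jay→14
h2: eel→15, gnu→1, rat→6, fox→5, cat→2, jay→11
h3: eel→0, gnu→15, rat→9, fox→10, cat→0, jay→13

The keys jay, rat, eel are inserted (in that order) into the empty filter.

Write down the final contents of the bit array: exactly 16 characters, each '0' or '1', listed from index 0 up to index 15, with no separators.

Start: bits=0000000000000000
After insert 'jay': sets bits 11 13 14 -> bits=0000000000010110
After insert 'rat': sets bits 3 6 9 -> bits=0001001001010110
After insert 'eel': sets bits 0 3 15 -> bits=1001001001010111

Answer: 1001001001010111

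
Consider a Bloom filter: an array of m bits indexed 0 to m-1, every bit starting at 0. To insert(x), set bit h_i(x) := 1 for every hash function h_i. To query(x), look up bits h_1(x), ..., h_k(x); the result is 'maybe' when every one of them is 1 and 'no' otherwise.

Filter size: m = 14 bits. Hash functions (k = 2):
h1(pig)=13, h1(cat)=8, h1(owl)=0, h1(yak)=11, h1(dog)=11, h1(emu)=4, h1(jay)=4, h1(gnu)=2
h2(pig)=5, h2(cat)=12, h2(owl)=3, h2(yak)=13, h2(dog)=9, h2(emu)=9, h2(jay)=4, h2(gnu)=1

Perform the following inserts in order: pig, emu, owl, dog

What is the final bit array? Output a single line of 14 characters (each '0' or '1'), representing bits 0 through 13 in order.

Start: bits=00000000000000
After insert 'pig': sets bits 5 13 -> bits=00000100000001
After insert 'emu': sets bits 4 9 -> bits=00001100010001
After insert 'owl': sets bits 0 3 -> bits=10011100010001
After insert 'dog': sets bits 9 11 -> bits=10011100010101

Answer: 10011100010101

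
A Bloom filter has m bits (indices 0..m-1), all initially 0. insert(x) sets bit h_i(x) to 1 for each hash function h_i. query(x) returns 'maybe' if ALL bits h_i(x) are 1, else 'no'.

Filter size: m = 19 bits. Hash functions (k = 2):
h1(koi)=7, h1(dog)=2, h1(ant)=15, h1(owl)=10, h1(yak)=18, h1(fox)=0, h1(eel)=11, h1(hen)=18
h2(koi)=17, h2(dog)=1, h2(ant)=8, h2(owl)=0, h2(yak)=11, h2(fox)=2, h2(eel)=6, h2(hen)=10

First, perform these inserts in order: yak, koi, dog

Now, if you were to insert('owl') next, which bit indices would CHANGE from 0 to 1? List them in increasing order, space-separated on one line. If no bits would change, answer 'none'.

Answer: 0 10

Derivation:
Start: bits=0000000000000000000
After insert 'yak': sets bits 11 18 -> bits=0000000000010000001
After insert 'koi': sets bits 7 17 -> bits=0000000100010000011
After insert 'dog': sets bits 1 2 -> bits=0110000100010000011
insert 'owl' would touch bits 0 10; currently bit0=0, bit10=0
Bits that are 0 among those (would change 0->1): 0 10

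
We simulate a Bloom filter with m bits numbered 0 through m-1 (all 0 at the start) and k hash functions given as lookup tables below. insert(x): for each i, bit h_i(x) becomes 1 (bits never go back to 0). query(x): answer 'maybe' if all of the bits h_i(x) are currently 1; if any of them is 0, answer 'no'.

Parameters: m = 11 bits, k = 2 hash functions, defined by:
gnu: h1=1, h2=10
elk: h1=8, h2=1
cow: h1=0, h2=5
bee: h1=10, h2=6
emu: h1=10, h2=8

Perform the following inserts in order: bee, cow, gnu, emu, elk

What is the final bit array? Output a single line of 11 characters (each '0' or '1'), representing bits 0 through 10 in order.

Answer: 11000110101

Derivation:
Start: bits=00000000000
After insert 'bee': sets bits 6 10 -> bits=00000010001
After insert 'cow': sets bits 0 5 -> bits=10000110001
After insert 'gnu': sets bits 1 10 -> bits=11000110001
After insert 'emu': sets bits 8 10 -> bits=11000110101
After insert 'elk': sets bits 1 8 -> bits=11000110101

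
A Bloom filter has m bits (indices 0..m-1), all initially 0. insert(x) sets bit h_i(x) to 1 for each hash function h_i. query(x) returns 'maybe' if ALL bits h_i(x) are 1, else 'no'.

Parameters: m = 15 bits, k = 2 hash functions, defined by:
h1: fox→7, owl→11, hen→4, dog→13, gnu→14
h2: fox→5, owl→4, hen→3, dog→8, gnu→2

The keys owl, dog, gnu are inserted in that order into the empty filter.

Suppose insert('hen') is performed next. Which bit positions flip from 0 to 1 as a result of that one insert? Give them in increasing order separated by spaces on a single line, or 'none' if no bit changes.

Start: bits=000000000000000
After insert 'owl': sets bits 4 11 -> bits=000010000001000
After insert 'dog': sets bits 8 13 -> bits=000010001001010
After insert 'gnu': sets bits 2 14 -> bits=001010001001011
insert 'hen' would touch bits 3 4; currently bit3=0, bit4=1
Bits that are 0 among those (would change 0->1): 3

Answer: 3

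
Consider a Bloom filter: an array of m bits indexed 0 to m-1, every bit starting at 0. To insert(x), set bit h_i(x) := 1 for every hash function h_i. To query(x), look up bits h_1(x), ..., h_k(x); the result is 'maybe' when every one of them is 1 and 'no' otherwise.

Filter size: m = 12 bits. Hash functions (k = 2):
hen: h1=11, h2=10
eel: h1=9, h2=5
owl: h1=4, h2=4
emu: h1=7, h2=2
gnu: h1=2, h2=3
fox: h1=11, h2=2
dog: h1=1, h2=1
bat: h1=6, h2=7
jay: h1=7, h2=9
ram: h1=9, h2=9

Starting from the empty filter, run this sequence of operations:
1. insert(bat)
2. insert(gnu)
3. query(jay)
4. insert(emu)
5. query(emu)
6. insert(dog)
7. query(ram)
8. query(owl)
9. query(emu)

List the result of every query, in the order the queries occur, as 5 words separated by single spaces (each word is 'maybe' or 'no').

Start: bits=000000000000
Op 1: insert bat -> sets bits 6 7 -> bits=000000110000
Op 2: insert gnu -> sets bits 2 3 -> bits=001100110000
Op 3: query jay -> checks bit7=1, bit9=0 (has a 0) -> no
Op 4: insert emu -> sets bits 2 7 -> bits=001100110000
Op 5: query emu -> checks bit2=1, bit7=1 (all 1) -> maybe
Op 6: insert dog -> sets bits 1 -> bits=011100110000
Op 7: query ram -> checks bit9=0 (has a 0) -> no
Op 8: query owl -> checks bit4=0 (has a 0) -> no
Op 9: query emu -> checks bit2=1, bit7=1 (all 1) -> maybe
Query results in order: no maybe no no maybe

Answer: no maybe no no maybe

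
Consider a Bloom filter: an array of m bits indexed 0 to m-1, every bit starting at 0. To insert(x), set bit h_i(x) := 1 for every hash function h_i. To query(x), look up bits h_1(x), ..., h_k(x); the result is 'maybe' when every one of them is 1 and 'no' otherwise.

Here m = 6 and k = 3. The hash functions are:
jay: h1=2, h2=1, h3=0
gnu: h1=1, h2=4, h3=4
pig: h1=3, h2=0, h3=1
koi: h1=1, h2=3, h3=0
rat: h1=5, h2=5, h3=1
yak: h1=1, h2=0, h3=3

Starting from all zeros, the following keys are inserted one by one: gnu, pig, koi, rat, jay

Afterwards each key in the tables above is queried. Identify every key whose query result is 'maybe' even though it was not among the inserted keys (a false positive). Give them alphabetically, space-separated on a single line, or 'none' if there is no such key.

Answer: yak

Derivation:
Start: bits=000000
After insert 'gnu': sets bits 1 4 -> bits=010010
After insert 'pig': sets bits 0 1 3 -> bits=110110
After insert 'koi': sets bits 0 1 3 -> bits=110110
After insert 'rat': sets bits 1 5 -> bits=110111
After insert 'jay': sets bits 0 1 2 -> bits=111111
Not inserted: yak — query each against bits=111111:
query yak: checks bit0=1, bit1=1, bit3=1 (all 1) -> maybe => FALSE POSITIVE
False positives (alphabetical): yak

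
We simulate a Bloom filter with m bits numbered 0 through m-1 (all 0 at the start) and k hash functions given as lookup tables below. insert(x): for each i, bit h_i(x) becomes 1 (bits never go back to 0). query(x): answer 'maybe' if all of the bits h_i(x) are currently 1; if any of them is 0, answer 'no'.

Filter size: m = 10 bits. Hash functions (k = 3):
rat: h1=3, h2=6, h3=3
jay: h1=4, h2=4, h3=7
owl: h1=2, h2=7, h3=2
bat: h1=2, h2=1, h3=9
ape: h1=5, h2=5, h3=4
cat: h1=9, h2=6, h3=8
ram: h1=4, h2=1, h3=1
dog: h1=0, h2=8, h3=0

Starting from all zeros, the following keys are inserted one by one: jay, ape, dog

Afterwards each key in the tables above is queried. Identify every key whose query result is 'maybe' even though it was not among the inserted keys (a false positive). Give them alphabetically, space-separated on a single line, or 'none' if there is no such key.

Start: bits=0000000000
After insert 'jay': sets bits 4 7 -> bits=0000100100
After insert 'ape': sets bits 4 5 -> bits=0000110100
After insert 'dog': sets bits 0 8 -> bits=1000110110
Not inserted: bat cat owl ram rat — query each against bits=1000110110:
query bat: checks bit1=0, bit2=0, bit9=0 (has a 0) -> no => not a false positive
query cat: checks bit6=0, bit8=1, bit9=0 (has a 0) -> no => not a false positive
query owl: checks bit2=0, bit7=1 (has a 0) -> no => not a false positive
query ram: checks bit1=0, bit4=1 (has a 0) -> no => not a false positive
query rat: checks bit3=0, bit6=0 (has a 0) -> no => not a false positive
False positives (alphabetical): none

Answer: none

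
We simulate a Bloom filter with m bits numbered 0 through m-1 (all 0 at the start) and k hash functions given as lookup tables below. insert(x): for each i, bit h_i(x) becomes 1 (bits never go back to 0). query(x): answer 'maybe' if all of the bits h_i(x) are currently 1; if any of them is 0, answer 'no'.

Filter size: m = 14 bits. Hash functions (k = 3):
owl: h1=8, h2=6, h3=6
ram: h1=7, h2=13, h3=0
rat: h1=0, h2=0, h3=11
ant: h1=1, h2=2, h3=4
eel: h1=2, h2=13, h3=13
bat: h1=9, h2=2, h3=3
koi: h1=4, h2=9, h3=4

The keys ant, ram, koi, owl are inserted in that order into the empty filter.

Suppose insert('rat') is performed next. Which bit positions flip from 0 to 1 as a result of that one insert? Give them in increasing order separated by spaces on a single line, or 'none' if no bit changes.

Start: bits=00000000000000
After insert 'ant': sets bits 1 2 4 -> bits=01101000000000
After insert 'ram': sets bits 0 7 13 -> bits=11101001000001
After insert 'koi': sets bits 4 9 -> bits=11101001010001
After insert 'owl': sets bits 6 8 -> bits=11101011110001
insert 'rat' would touch bits 0 11; currently bit0=1, bit11=0
Bits that are 0 among those (would change 0->1): 11

Answer: 11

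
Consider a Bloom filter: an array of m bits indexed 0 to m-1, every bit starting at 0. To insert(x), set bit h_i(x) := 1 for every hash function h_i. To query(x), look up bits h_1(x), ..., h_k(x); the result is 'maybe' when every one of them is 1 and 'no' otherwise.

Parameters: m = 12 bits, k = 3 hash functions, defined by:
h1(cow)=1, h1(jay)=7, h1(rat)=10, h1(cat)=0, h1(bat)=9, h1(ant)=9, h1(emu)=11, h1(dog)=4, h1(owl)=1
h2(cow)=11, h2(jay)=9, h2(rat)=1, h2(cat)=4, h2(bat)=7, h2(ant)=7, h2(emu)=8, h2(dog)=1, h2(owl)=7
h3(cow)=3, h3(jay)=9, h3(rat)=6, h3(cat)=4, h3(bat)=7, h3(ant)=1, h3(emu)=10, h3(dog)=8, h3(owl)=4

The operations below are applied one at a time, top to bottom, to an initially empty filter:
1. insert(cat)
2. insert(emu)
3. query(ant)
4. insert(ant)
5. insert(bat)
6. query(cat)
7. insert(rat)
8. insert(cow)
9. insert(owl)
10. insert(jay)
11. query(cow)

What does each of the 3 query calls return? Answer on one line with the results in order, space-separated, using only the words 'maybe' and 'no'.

Start: bits=000000000000
Op 1: insert cat -> sets bits 0 4 -> bits=100010000000
Op 2: insert emu -> sets bits 8 10 11 -> bits=100010001011
Op 3: query ant -> checks bit1=0, bit7=0, bit9=0 (has a 0) -> no
Op 4: insert ant -> sets bits 1 7 9 -> bits=110010011111
Op 5: insert bat -> sets bits 7 9 -> bits=110010011111
Op 6: query cat -> checks bit0=1, bit4=1 (all 1) -> maybe
Op 7: insert rat -> sets bits 1 6 10 -> bits=110010111111
Op 8: insert cow -> sets bits 1 3 11 -> bits=110110111111
Op 9: insert owl -> sets bits 1 4 7 -> bits=110110111111
Op 10: insert jay -> sets bits 7 9 -> bits=110110111111
Op 11: query cow -> checks bit1=1, bit3=1, bit11=1 (all 1) -> maybe
Query results in order: no maybe maybe

Answer: no maybe maybe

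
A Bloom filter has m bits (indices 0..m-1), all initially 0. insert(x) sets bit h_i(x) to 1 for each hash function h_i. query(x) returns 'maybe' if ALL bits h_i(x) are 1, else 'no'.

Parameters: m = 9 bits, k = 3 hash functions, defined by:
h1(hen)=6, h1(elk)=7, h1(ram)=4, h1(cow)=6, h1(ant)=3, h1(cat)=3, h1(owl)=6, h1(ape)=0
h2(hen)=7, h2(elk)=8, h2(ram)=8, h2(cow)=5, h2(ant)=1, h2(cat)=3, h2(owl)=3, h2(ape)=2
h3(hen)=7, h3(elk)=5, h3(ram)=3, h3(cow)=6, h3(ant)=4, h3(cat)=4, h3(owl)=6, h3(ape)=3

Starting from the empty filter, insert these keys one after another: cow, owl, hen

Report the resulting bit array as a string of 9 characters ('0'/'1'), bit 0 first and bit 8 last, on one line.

Start: bits=000000000
After insert 'cow': sets bits 5 6 -> bits=000001100
After insert 'owl': sets bits 3 6 -> bits=000101100
After insert 'hen': sets bits 6 7 -> bits=000101110

Answer: 000101110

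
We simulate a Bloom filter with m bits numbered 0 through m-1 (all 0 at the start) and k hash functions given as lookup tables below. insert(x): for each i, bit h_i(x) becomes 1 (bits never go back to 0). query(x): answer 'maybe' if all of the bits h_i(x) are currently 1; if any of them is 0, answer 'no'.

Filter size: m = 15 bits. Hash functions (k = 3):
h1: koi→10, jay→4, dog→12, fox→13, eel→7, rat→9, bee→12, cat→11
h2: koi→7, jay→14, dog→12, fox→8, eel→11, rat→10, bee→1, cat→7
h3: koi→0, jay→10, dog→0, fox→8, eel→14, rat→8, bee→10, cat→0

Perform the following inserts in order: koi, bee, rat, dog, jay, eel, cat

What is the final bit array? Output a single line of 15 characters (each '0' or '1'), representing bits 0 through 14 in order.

Start: bits=000000000000000
After insert 'koi': sets bits 0 7 10 -> bits=100000010010000
After insert 'bee': sets bits 1 10 12 -> bits=110000010010100
After insert 'rat': sets bits 8 9 10 -> bits=110000011110100
After insert 'dog': sets bits 0 12 -> bits=110000011110100
After insert 'jay': sets bits 4 10 14 -> bits=110010011110101
After insert 'eel': sets bits 7 11 14 -> bits=110010011111101
After insert 'cat': sets bits 0 7 11 -> bits=110010011111101

Answer: 110010011111101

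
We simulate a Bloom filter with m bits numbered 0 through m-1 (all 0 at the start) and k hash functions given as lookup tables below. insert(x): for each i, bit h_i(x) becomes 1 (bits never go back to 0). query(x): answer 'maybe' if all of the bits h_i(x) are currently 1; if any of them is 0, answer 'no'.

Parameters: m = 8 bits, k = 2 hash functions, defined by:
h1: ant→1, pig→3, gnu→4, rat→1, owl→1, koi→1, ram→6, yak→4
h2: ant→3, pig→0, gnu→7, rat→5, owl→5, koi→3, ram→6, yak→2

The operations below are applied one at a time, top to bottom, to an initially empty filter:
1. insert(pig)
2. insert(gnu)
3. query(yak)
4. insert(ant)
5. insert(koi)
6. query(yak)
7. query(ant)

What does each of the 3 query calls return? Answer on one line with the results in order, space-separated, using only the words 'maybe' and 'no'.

Answer: no no maybe

Derivation:
Start: bits=00000000
Op 1: insert pig -> sets bits 0 3 -> bits=10010000
Op 2: insert gnu -> sets bits 4 7 -> bits=10011001
Op 3: query yak -> checks bit2=0, bit4=1 (has a 0) -> no
Op 4: insert ant -> sets bits 1 3 -> bits=11011001
Op 5: insert koi -> sets bits 1 3 -> bits=11011001
Op 6: query yak -> checks bit2=0, bit4=1 (has a 0) -> no
Op 7: query ant -> checks bit1=1, bit3=1 (all 1) -> maybe
Query results in order: no no maybe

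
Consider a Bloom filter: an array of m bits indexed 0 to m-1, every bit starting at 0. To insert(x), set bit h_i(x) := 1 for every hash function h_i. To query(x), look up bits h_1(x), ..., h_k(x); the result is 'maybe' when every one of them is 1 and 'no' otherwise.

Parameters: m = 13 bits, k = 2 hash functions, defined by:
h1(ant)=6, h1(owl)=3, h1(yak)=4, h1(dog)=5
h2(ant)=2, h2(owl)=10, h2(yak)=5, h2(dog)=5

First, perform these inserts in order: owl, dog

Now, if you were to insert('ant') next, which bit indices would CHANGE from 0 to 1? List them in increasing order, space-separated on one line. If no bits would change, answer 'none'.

Start: bits=0000000000000
After insert 'owl': sets bits 3 10 -> bits=0001000000100
After insert 'dog': sets bits 5 -> bits=0001010000100
insert 'ant' would touch bits 2 6; currently bit2=0, bit6=0
Bits that are 0 among those (would change 0->1): 2 6

Answer: 2 6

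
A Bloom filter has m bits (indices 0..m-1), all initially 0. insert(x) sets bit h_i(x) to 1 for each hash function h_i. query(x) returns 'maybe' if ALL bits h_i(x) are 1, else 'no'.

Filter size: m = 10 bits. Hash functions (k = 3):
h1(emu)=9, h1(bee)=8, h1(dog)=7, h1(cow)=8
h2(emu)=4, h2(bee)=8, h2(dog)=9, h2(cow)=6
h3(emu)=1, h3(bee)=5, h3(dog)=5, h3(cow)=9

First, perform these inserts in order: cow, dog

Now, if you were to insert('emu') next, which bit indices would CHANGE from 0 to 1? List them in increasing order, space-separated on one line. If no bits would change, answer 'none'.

Start: bits=0000000000
After insert 'cow': sets bits 6 8 9 -> bits=0000001011
After insert 'dog': sets bits 5 7 9 -> bits=0000011111
insert 'emu' would touch bits 1 4 9; currently bit1=0, bit4=0, bit9=1
Bits that are 0 among those (would change 0->1): 1 4

Answer: 1 4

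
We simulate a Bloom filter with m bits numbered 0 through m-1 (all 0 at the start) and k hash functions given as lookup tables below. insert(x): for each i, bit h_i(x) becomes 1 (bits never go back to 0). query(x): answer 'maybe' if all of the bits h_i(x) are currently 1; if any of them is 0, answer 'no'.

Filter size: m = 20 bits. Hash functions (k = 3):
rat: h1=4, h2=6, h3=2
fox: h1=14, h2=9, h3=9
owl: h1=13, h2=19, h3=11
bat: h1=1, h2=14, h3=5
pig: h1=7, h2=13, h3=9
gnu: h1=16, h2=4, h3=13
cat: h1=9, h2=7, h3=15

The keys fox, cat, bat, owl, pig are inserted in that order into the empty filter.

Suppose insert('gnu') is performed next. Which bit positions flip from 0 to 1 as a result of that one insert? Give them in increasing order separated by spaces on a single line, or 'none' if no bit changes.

Answer: 4 16

Derivation:
Start: bits=00000000000000000000
After insert 'fox': sets bits 9 14 -> bits=00000000010000100000
After insert 'cat': sets bits 7 9 15 -> bits=00000001010000110000
After insert 'bat': sets bits 1 5 14 -> bits=01000101010000110000
After insert 'owl': sets bits 11 13 19 -> bits=01000101010101110001
After insert 'pig': sets bits 7 9 13 -> bits=01000101010101110001
insert 'gnu' would touch bits 4 13 16; currently bit4=0, bit13=1, bit16=0
Bits that are 0 among those (would change 0->1): 4 16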